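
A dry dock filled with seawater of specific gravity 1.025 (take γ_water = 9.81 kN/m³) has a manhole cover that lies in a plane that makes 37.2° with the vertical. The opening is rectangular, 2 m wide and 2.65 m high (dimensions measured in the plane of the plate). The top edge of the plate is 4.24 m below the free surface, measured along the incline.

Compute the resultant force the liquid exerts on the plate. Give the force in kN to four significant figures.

γ = 1.025 × 9.81 = 10.05525 kN/m³.
The plate makes 37.2° with the vertical, i.e. θ = 90° − 37.2° = 52.8° to the horizontal. Measuring y along the incline from the free-surface line, vertical depth h = y·sinθ with sinθ = 0.796530.
The centroid lies 2.65/2 = 1.325 m below the top edge, so y_c = 4.24 + 1.325 = 5.565 m and h_c = 5.565 × 0.796530 = 4.43269 m.
A = 2 × 2.65 = 5.3 m².
Resultant F = γ·h_c·A = 10.05525 × 4.43269 × 5.3 = 236.231 kN.

F ≈ 236.2 kN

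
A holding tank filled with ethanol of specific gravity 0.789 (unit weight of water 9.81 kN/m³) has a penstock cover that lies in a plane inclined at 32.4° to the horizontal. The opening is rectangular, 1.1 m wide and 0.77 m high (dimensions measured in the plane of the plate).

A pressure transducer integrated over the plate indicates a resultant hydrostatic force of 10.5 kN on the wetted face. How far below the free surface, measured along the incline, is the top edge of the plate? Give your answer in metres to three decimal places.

γ = 0.789 × 9.81 = 7.74009 kN/m³.
A = 1.1 × 0.77 = 0.847 m².
From F = γ·h_c·A, the centroid depth is h_c = 10.5/(7.74009 × 0.847) = 1.60162 m.
Let θ = 32.4° be the plate's angle to the horizontal; measure y along the incline from where the plane meets the free surface. Vertical depth h = y·sinθ with sinθ = 0.535827.
Along the incline, y_c = h_c/sinθ = 1.60162/0.535827 = 2.98906 m.
The centroid lies 0.77/2 = 0.385 m below the top edge, so the top edge sits at y_top = 2.98906 − 0.385 = 2.60406 m along the incline.

y_top ≈ 2.604 m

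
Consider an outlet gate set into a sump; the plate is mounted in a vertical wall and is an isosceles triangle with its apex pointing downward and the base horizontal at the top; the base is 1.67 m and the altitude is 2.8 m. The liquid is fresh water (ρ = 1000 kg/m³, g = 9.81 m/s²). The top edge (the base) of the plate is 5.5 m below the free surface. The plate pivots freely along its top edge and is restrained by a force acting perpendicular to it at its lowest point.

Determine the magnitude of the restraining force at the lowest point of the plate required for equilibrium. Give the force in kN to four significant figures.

P ≈ 52.75 kN

γ = ρg = 1000 × 9.81 = 9810 N/m³ = 9.81 kN/m³.
With the apex down, the centroid sits h/3 = 2.8/3 = 0.933333 m below the base (the top edge), so the centroid depth is h_c = 5.5 + 0.933333 = 6.43333 m.
A = ½ × 1.67 × 2.8 = 2.338 m².
Resultant F = γ·h_c·A = 9.81 × 6.43333 × 2.338 = 147.553 kN.
I_c = b·h³/36 = 1.67 × 2.8³/36 = 1.01833 m⁴.
Centre of pressure: y_p = y_c + I_c/(y_c·A) = 6.43333 + 1.01833/(6.43333 × 2.338) = 6.43333 + 0.067703 = 6.50103 m along the plane.
The resultant acts 0.933333 + 0.067703 = 1.00104 m (along the plate) below the hinge at the top edge, so the moment about the hinge is M = F × 1.00104 = 147.553 × 1.00104 = 147.706 kN·m.
A normal force at the bottom, 2.8 m from the hinge, must supply this moment: P = 147.706/2.8 = 52.7521 kN.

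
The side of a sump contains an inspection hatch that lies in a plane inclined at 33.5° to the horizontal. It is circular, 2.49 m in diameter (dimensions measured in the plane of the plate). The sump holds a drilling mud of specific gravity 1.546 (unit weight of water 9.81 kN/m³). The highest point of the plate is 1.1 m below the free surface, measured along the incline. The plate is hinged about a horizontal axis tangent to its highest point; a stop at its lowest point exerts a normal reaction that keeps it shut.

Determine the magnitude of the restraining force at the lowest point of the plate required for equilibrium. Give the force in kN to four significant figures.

P ≈ 54.14 kN

γ = 1.546 × 9.81 = 15.16626 kN/m³.
Let θ = 33.5° be the plate's angle to the horizontal; measure y along the incline from where the plane meets the free surface. Vertical depth h = y·sinθ with sinθ = 0.551937.
The centroid is at the centre, 1.245 m below the top of the plate, so y_c = 1.1 + 1.245 = 2.345 m and h_c = 2.345 × 0.551937 = 1.29429 m.
A = π(1.245)² = 4.86955 m².
Resultant F = γ·h_c·A = 15.16626 × 1.29429 × 4.86955 = 95.587 kN.
I_c = πr⁴/4 = π × 1.245⁴/4 = 1.88698 m⁴.
Centre of pressure: y_p = y_c + I_c/(y_c·A) = 2.345 + 1.88698/(2.345 × 4.86955) = 2.345 + 0.165248 = 2.51025 m along the plane.
The resultant acts 1.245 + 0.165248 = 1.41025 m (along the plate) below the hinge at the top edge, so the moment about the hinge is M = F × 1.41025 = 95.587 × 1.41025 = 134.802 kN·m.
A normal force at the bottom, 2.49 m from the hinge, must supply this moment: P = 134.802/2.49 = 54.1373 kN.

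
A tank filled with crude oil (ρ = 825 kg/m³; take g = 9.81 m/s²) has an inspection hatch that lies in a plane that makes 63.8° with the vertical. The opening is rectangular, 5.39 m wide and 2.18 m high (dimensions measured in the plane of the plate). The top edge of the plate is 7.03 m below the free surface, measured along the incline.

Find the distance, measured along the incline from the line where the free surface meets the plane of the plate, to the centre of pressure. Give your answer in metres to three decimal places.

γ = ρg = 825 × 9.81 / 1000 = 8.09325 kN/m³.
The plate makes 63.8° with the vertical, i.e. θ = 90° − 63.8° = 26.2° to the horizontal. Measuring y along the incline from the free-surface line, vertical depth h = y·sinθ with sinθ = 0.441506.
The centroid lies 2.18/2 = 1.09 m below the top edge, so y_c = 7.03 + 1.09 = 8.12 m and h_c = 8.12 × 0.441506 = 3.58503 m.
A = 5.39 × 2.18 = 11.7502 m².
Resultant F = γ·h_c·A = 8.09325 × 3.58503 × 11.7502 = 340.927 kN.
I_c = b·h³/12 = 5.39 × 2.18³/12 = 4.65347 m⁴.
Centre of pressure: y_p = y_c + I_c/(y_c·A) = 8.12 + 4.65347/(8.12 × 11.7502) = 8.12 + 0.0487726 = 8.16877 m along the plane.

y_p = 8.169 m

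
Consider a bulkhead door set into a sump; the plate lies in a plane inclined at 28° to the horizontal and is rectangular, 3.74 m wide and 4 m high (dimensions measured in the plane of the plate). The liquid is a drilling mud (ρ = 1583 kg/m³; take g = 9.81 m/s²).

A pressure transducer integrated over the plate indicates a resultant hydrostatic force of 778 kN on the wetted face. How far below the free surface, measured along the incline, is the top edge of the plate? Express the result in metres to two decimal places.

γ = ρg = 1583 × 9.81 / 1000 = 15.52923 kN/m³.
A = 3.74 × 4 = 14.96 m².
From F = γ·h_c·A, the centroid depth is h_c = 778/(15.52923 × 14.96) = 3.34887 m.
Let θ = 28° be the plate's angle to the horizontal; measure y along the incline from where the plane meets the free surface. Vertical depth h = y·sinθ with sinθ = 0.469472.
Along the incline, y_c = h_c/sinθ = 3.34887/0.469472 = 7.13327 m.
The centroid lies 4/2 = 2 m below the top edge, so the top edge sits at y_top = 7.13327 − 2 = 5.13327 m along the incline.

y_top ≈ 5.13 m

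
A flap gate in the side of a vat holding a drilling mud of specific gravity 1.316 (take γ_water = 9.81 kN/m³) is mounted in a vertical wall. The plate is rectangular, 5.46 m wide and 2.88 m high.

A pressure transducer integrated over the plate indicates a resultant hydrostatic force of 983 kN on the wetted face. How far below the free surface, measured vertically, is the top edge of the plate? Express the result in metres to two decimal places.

d_top ≈ 3.40 m

γ = 1.316 × 9.81 = 12.90996 kN/m³.
A = 5.46 × 2.88 = 15.7248 m².
From F = γ·h_c·A, the centroid depth is h_c = 983/(12.90996 × 15.7248) = 4.84221 m.
The centroid lies 2.88/2 = 1.44 m below the top edge, so the top edge sits at h_top = 4.84221 − 1.44 = 3.40221 m below the surface.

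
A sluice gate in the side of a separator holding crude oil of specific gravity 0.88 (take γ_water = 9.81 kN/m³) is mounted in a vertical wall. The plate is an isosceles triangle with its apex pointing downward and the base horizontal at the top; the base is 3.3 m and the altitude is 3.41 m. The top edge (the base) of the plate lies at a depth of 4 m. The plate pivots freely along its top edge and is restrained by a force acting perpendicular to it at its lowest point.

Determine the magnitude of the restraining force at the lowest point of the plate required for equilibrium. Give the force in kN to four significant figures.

γ = 0.88 × 9.81 = 8.6328 kN/m³.
With the apex down, the centroid sits h/3 = 3.41/3 = 1.13667 m below the base (the top edge), so the centroid depth is h_c = 4 + 1.13667 = 5.13667 m.
A = ½ × 3.3 × 3.41 = 5.6265 m².
Resultant F = γ·h_c·A = 8.6328 × 5.13667 × 5.6265 = 249.501 kN.
I_c = b·h³/36 = 3.3 × 3.41³/36 = 3.63475 m⁴.
Centre of pressure: y_p = y_c + I_c/(y_c·A) = 5.13667 + 3.63475/(5.13667 × 5.6265) = 5.13667 + 0.125763 = 5.26243 m along the plane.
The resultant acts 1.13667 + 0.125763 = 1.26243 m (along the plate) below the hinge at the top edge, so the moment about the hinge is M = F × 1.26243 = 249.501 × 1.26243 = 314.978 kN·m.
A normal force at the bottom, 3.41 m from the hinge, must supply this moment: P = 314.978/3.41 = 92.3689 kN.

P ≈ 92.37 kN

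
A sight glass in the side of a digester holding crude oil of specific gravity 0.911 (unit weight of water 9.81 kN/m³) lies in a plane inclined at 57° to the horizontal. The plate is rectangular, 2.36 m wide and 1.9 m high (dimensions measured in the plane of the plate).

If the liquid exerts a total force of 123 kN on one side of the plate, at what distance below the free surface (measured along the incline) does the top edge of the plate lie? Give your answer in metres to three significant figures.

γ = 0.911 × 9.81 = 8.93691 kN/m³.
A = 2.36 × 1.9 = 4.484 m².
From F = γ·h_c·A, the centroid depth is h_c = 123/(8.93691 × 4.484) = 3.06939 m.
Let θ = 57° be the plate's angle to the horizontal; measure y along the incline from where the plane meets the free surface. Vertical depth h = y·sinθ with sinθ = 0.838671.
Along the incline, y_c = h_c/sinθ = 3.06939/0.838671 = 3.65983 m.
The centroid lies 1.9/2 = 0.95 m below the top edge, so the top edge sits at y_top = 3.65983 − 0.95 = 2.70983 m along the incline.

y_top ≈ 2.71 m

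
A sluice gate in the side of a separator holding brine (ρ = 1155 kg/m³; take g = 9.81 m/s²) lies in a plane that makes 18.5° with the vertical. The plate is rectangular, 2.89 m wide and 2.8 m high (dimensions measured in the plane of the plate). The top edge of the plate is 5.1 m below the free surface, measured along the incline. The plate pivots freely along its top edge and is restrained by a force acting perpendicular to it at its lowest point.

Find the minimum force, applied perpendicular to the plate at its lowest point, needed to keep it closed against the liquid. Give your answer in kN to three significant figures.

P ≈ 303 kN

γ = ρg = 1155 × 9.81 / 1000 = 11.33055 kN/m³.
The plate makes 18.5° with the vertical, i.e. θ = 90° − 18.5° = 71.5° to the horizontal. Measuring y along the incline from the free-surface line, vertical depth h = y·sinθ with sinθ = 0.948324.
The centroid lies 2.8/2 = 1.4 m below the top edge, so y_c = 5.1 + 1.4 = 6.5 m and h_c = 6.5 × 0.948324 = 6.16411 m.
A = 2.89 × 2.8 = 8.092 m².
Resultant F = γ·h_c·A = 11.33055 × 6.16411 × 8.092 = 565.168 kN.
I_c = b·h³/12 = 2.89 × 2.8³/12 = 5.28677 m⁴.
Centre of pressure: y_p = y_c + I_c/(y_c·A) = 6.5 + 5.28677/(6.5 × 8.092) = 6.5 + 0.100513 = 6.60051 m along the plane.
The resultant acts 1.4 + 0.100513 = 1.50051 m (along the plate) below the hinge at the top edge, so the moment about the hinge is M = F × 1.50051 = 565.168 × 1.50051 = 848.04 kN·m.
A normal force at the bottom, 2.8 m from the hinge, must supply this moment: P = 848.04/2.8 = 302.871 kN.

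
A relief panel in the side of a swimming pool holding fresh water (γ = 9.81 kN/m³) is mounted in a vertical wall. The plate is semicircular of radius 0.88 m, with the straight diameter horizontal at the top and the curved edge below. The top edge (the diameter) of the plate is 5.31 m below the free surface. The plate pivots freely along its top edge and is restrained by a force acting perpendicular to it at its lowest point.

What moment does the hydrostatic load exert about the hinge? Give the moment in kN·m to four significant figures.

γ = 9.81 kN/m³.
The centroid of a semicircle lies 4r/(3π) = 0.373484 m from the diameter, here below the top edge, so the centroid depth is h_c = 5.31 + 0.373484 = 5.68348 m.
A = πr²/2 = π × 0.88²/2 = 1.21642 m².
Resultant F = γ·h_c·A = 9.81 × 5.68348 × 1.21642 = 67.8214 kN.
I_c = (π/8 − 8/(9π))·r⁴ = 0.109757 × 0.88⁴ = 0.0658208 m⁴.
Centre of pressure: y_p = y_c + I_c/(y_c·A) = 5.68348 + 0.0658208/(5.68348 × 1.21642) = 5.68348 + 0.00952062 = 5.693 m along the plane.
The resultant acts 0.373484 + 0.00952062 = 0.383005 m (along the plate) below the hinge at the top edge, so the moment about the hinge is M = F × 0.383005 = 67.8214 × 0.383005 = 25.9759 kN·m.

M ≈ 25.98 kN·m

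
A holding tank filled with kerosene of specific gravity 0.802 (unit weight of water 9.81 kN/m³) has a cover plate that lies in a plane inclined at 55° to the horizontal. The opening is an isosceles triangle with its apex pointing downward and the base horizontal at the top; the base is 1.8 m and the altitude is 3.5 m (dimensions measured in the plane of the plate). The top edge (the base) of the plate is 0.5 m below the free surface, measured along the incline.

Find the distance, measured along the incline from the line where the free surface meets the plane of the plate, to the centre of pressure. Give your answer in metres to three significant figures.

y_p = 2.08 m

γ = 0.802 × 9.81 = 7.86762 kN/m³.
Let θ = 55° be the plate's angle to the horizontal; measure y along the incline from where the plane meets the free surface. Vertical depth h = y·sinθ with sinθ = 0.819152.
With the apex down, the centroid sits h/3 = 3.5/3 = 1.16667 m below the base (the top edge), so y_c = 0.5 + 1.16667 = 1.66667 m and h_c = 1.66667 × 0.819152 = 1.36526 m.
A = ½ × 1.8 × 3.5 = 3.15 m².
Resultant F = γ·h_c·A = 7.86762 × 1.36526 × 3.15 = 33.8352 kN.
I_c = b·h³/36 = 1.8 × 3.5³/36 = 2.14375 m⁴.
Centre of pressure: y_p = y_c + I_c/(y_c·A) = 1.66667 + 2.14375/(1.66667 × 3.15) = 1.66667 + 0.408333 = 2.075 m along the plane.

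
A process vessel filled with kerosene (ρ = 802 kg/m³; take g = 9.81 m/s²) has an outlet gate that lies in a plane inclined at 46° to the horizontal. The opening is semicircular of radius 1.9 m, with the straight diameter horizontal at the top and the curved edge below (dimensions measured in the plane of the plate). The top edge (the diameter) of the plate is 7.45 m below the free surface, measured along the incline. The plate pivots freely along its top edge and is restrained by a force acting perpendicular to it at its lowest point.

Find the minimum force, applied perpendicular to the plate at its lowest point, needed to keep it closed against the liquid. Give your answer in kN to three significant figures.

γ = ρg = 802 × 9.81 / 1000 = 7.86762 kN/m³.
Let θ = 46° be the plate's angle to the horizontal; measure y along the incline from where the plane meets the free surface. Vertical depth h = y·sinθ with sinθ = 0.719340.
The centroid of a semicircle lies 4r/(3π) = 0.806385 m from the diameter, here below the top edge, so y_c = 7.45 + 0.806385 = 8.25638 m and h_c = 8.25638 × 0.719340 = 5.93914 m.
A = πr²/2 = π × 1.9²/2 = 5.67057 m².
Resultant F = γ·h_c·A = 7.86762 × 5.93914 × 5.67057 = 264.968 kN.
I_c = (π/8 − 8/(9π))·r⁴ = 0.109757 × 1.9⁴ = 1.43036 m⁴.
Centre of pressure: y_p = y_c + I_c/(y_c·A) = 8.25638 + 1.43036/(8.25638 × 5.67057) = 8.25638 + 0.0305512 = 8.28693 m along the plane.
The resultant acts 0.806385 + 0.0305512 = 0.836936 m (along the plate) below the hinge at the top edge, so the moment about the hinge is M = F × 0.836936 = 264.968 × 0.836936 = 221.761 kN·m.
A normal force at the bottom, 1.9 m from the hinge, must supply this moment: P = 221.761/1.9 = 116.716 kN.

P ≈ 117 kN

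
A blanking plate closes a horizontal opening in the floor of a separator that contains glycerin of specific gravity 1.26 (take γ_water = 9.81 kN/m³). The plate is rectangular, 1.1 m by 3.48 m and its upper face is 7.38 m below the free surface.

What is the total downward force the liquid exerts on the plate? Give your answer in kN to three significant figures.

F ≈ 349 kN

γ = 1.26 × 9.81 = 12.3606 kN/m³.
The plate is horizontal, so pressure is uniform at p = γ·h = 12.3606 × 7.38 = 91.2212 kN/m².
A = 1.1 × 3.48 = 3.828 m².
F = p·A = 91.2212 × 3.828 = 349.195 kN.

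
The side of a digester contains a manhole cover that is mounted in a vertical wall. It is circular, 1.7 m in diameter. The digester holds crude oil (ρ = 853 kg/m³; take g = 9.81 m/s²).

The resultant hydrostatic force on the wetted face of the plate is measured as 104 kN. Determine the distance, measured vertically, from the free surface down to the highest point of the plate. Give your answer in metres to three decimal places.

γ = ρg = 853 × 9.81 / 1000 = 8.36793 kN/m³.
A = π(0.85)² = 2.2698 m².
From F = γ·h_c·A, the centroid depth is h_c = 104/(8.36793 × 2.2698) = 5.47555 m.
The centroid is at the centre, 0.85 m below the top of the plate, so the highest point sits at h_top = 5.47555 − 0.85 = 4.62555 m below the surface.

d_top ≈ 4.626 m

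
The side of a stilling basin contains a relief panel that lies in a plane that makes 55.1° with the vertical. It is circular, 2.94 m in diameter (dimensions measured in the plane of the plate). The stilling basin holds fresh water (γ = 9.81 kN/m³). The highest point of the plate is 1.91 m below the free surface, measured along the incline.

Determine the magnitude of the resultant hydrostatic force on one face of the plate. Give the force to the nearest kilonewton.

γ = 9.81 kN/m³.
The plate makes 55.1° with the vertical, i.e. θ = 90° − 55.1° = 34.9° to the horizontal. Measuring y along the incline from the free-surface line, vertical depth h = y·sinθ with sinθ = 0.572146.
The centroid is at the centre, 1.47 m below the top of the plate, so y_c = 1.91 + 1.47 = 3.38 m and h_c = 3.38 × 0.572146 = 1.93385 m.
A = π(1.47)² = 6.78867 m².
Resultant F = γ·h_c·A = 9.81 × 1.93385 × 6.78867 = 128.788 kN.

F ≈ 129 kN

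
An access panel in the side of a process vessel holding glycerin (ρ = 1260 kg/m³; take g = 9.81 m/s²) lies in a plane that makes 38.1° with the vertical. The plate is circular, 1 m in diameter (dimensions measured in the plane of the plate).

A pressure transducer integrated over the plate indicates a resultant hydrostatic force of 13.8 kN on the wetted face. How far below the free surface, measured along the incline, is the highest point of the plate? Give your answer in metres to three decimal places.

γ = ρg = 1260 × 9.81 / 1000 = 12.3606 kN/m³.
A = π(0.5)² = 0.785398 m².
From F = γ·h_c·A, the centroid depth is h_c = 13.8/(12.3606 × 0.785398) = 1.42151 m.
The plate makes 38.1° with the vertical, i.e. θ = 90° − 38.1° = 51.9° to the horizontal. Measuring y along the incline from the free-surface line, vertical depth h = y·sinθ with sinθ = 0.786935.
Along the incline, y_c = h_c/sinθ = 1.42151/0.786935 = 1.80639 m.
The centroid is at the centre, 0.5 m below the top of the plate, so the highest point sits at y_top = 1.80639 − 0.5 = 1.30639 m along the incline.

y_top ≈ 1.306 m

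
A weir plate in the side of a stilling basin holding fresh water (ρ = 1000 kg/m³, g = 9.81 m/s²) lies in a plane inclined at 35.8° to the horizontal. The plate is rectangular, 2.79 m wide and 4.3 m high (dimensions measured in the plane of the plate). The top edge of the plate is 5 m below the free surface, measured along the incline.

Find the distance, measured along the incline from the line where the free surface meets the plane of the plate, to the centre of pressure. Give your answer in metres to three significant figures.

y_p = 7.37 m

γ = ρg = 1000 × 9.81 = 9810 N/m³ = 9.81 kN/m³.
Let θ = 35.8° be the plate's angle to the horizontal; measure y along the incline from where the plane meets the free surface. Vertical depth h = y·sinθ with sinθ = 0.584958.
The centroid lies 4.3/2 = 2.15 m below the top edge, so y_c = 5 + 2.15 = 7.15 m and h_c = 7.15 × 0.584958 = 4.18245 m.
A = 2.79 × 4.3 = 11.997 m².
Resultant F = γ·h_c·A = 9.81 × 4.18245 × 11.997 = 492.235 kN.
I_c = b·h³/12 = 2.79 × 4.3³/12 = 18.4854 m⁴.
Centre of pressure: y_p = y_c + I_c/(y_c·A) = 7.15 + 18.4854/(7.15 × 11.997) = 7.15 + 0.215501 = 7.3655 m along the plane.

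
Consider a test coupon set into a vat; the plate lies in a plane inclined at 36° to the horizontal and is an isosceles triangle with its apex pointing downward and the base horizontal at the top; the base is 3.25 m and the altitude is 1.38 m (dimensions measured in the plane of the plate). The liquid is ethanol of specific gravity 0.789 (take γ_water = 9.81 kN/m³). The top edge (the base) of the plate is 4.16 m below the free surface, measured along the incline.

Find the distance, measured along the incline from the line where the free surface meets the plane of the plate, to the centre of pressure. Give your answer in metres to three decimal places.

y_p = 4.643 m

γ = 0.789 × 9.81 = 7.74009 kN/m³.
Let θ = 36° be the plate's angle to the horizontal; measure y along the incline from where the plane meets the free surface. Vertical depth h = y·sinθ with sinθ = 0.587785.
With the apex down, the centroid sits h/3 = 1.38/3 = 0.46 m below the base (the top edge), so y_c = 4.16 + 0.46 = 4.62 m and h_c = 4.62 × 0.587785 = 2.71557 m.
A = ½ × 3.25 × 1.38 = 2.2425 m².
Resultant F = γ·h_c·A = 7.74009 × 2.71557 × 2.2425 = 47.1346 kN.
I_c = b·h³/36 = 3.25 × 1.38³/36 = 0.237256 m⁴.
Centre of pressure: y_p = y_c + I_c/(y_c·A) = 4.62 + 0.237256/(4.62 × 2.2425) = 4.62 + 0.0229004 = 4.6429 m along the plane.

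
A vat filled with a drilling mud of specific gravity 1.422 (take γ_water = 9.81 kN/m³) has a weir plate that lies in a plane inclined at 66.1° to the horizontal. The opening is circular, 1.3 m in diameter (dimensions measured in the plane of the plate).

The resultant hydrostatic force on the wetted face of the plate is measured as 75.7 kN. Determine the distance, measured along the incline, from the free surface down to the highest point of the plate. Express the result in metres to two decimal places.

y_top ≈ 3.82 m

γ = 1.422 × 9.81 = 13.94982 kN/m³.
A = π(0.65)² = 1.32732 m².
From F = γ·h_c·A, the centroid depth is h_c = 75.7/(13.94982 × 1.32732) = 4.08838 m.
Let θ = 66.1° be the plate's angle to the horizontal; measure y along the incline from where the plane meets the free surface. Vertical depth h = y·sinθ with sinθ = 0.914254.
Along the incline, y_c = h_c/sinθ = 4.08838/0.914254 = 4.47182 m.
The centroid is at the centre, 0.65 m below the top of the plate, so the highest point sits at y_top = 4.47182 − 0.65 = 3.82182 m along the incline.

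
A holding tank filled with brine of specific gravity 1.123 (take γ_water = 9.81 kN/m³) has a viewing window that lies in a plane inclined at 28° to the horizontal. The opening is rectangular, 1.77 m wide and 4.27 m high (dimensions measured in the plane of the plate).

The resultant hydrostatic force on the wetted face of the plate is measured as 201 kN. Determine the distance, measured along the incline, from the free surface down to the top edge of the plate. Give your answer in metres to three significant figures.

y_top ≈ 3.01 m

γ = 1.123 × 9.81 = 11.01663 kN/m³.
A = 1.77 × 4.27 = 7.5579 m².
From F = γ·h_c·A, the centroid depth is h_c = 201/(11.01663 × 7.5579) = 2.41405 m.
Let θ = 28° be the plate's angle to the horizontal; measure y along the incline from where the plane meets the free surface. Vertical depth h = y·sinθ with sinθ = 0.469472.
Along the incline, y_c = h_c/sinθ = 2.41405/0.469472 = 5.14205 m.
The centroid lies 4.27/2 = 2.135 m below the top edge, so the top edge sits at y_top = 5.14205 − 2.135 = 3.00705 m along the incline.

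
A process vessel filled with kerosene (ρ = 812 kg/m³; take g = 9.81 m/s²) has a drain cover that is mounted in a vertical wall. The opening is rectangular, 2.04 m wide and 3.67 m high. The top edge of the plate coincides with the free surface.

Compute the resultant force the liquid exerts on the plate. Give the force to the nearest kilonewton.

γ = ρg = 812 × 9.81 / 1000 = 7.96572 kN/m³.
The centroid lies 3.67/2 = 1.835 m below the top edge, so the centroid depth is h_c = 1.835 m.
A = 2.04 × 3.67 = 7.4868 m².
Resultant F = γ·h_c·A = 7.96572 × 1.835 × 7.4868 = 109.435 kN.

F ≈ 109 kN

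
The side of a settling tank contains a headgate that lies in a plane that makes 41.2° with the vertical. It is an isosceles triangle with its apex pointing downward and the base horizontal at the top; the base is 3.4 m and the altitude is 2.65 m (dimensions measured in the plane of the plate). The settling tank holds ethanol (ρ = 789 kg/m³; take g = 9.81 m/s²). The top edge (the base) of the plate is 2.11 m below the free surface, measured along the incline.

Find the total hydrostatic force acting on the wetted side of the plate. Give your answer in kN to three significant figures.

F ≈ 78.5 kN

γ = ρg = 789 × 9.81 / 1000 = 7.74009 kN/m³.
The plate makes 41.2° with the vertical, i.e. θ = 90° − 41.2° = 48.8° to the horizontal. Measuring y along the incline from the free-surface line, vertical depth h = y·sinθ with sinθ = 0.752415.
With the apex down, the centroid sits h/3 = 2.65/3 = 0.883333 m below the base (the top edge), so y_c = 2.11 + 0.883333 = 2.99333 m and h_c = 2.99333 × 0.752415 = 2.25223 m.
A = ½ × 3.4 × 2.65 = 4.505 m².
Resultant F = γ·h_c·A = 7.74009 × 2.25223 × 4.505 = 78.5332 kN.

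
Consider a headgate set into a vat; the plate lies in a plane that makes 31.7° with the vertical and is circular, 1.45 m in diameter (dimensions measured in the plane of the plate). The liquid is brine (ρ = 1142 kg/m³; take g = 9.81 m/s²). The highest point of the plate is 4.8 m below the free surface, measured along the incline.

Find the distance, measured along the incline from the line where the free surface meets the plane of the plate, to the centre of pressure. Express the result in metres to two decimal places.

y_p = 5.55 m

γ = ρg = 1142 × 9.81 / 1000 = 11.20302 kN/m³.
The plate makes 31.7° with the vertical, i.e. θ = 90° − 31.7° = 58.3° to the horizontal. Measuring y along the incline from the free-surface line, vertical depth h = y·sinθ with sinθ = 0.850811.
The centroid is at the centre, 0.725 m below the top of the plate, so y_c = 4.8 + 0.725 = 5.525 m and h_c = 5.525 × 0.850811 = 4.70073 m.
A = π(0.725)² = 1.6513 m².
Resultant F = γ·h_c·A = 11.20302 × 4.70073 × 1.6513 = 86.9614 kN.
I_c = πr⁴/4 = π × 0.725⁴/4 = 0.216991 m⁴.
Centre of pressure: y_p = y_c + I_c/(y_c·A) = 5.525 + 0.216991/(5.525 × 1.6513) = 5.525 + 0.0237839 = 5.54878 m along the plane.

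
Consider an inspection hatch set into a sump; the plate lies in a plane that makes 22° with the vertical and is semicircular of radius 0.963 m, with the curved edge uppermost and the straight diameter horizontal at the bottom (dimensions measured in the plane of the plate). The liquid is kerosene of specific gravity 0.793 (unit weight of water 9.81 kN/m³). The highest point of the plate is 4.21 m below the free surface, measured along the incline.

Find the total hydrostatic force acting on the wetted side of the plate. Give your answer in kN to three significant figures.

γ = 0.793 × 9.81 = 7.77933 kN/m³.
The plate makes 22° with the vertical, i.e. θ = 90° − 22° = 68° to the horizontal. Measuring y along the incline from the free-surface line, vertical depth h = y·sinθ with sinθ = 0.927184.
The centroid lies 4r/(3π) = 0.40871 m above the diameter, so r − 4r/(3π) = 0.963 − 0.40871 = 0.55429 m below the topmost point, so y_c = 4.21 + 0.55429 = 4.76429 m and h_c = 4.76429 × 0.927184 = 4.41737 m.
A = πr²/2 = π × 0.963²/2 = 1.45671 m².
Resultant F = γ·h_c·A = 7.77933 × 4.41737 × 1.45671 = 50.0586 kN.

F ≈ 50.1 kN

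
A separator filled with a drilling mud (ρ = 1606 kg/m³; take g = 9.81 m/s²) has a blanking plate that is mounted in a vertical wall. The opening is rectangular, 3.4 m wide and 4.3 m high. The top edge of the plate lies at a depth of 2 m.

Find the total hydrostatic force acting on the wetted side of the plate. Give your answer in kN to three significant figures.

F ≈ 956 kN

γ = ρg = 1606 × 9.81 / 1000 = 15.75486 kN/m³.
The centroid lies 4.3/2 = 2.15 m below the top edge, so the centroid depth is h_c = 2 + 2.15 = 4.15 m.
A = 3.4 × 4.3 = 14.62 m².
Resultant F = γ·h_c·A = 15.75486 × 4.15 × 14.62 = 955.895 kN.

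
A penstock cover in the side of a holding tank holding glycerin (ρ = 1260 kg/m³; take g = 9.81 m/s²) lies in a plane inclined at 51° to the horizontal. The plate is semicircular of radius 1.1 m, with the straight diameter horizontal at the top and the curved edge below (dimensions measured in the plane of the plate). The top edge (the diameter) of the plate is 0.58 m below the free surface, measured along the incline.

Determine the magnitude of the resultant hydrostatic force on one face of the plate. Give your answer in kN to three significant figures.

γ = ρg = 1260 × 9.81 / 1000 = 12.3606 kN/m³.
Let θ = 51° be the plate's angle to the horizontal; measure y along the incline from where the plane meets the free surface. Vertical depth h = y·sinθ with sinθ = 0.777146.
The centroid of a semicircle lies 4r/(3π) = 0.466854 m from the diameter, here below the top edge, so y_c = 0.58 + 0.466854 = 1.04685 m and h_c = 1.04685 × 0.777146 = 0.813555 m.
A = πr²/2 = π × 1.1²/2 = 1.90066 m².
Resultant F = γ·h_c·A = 12.3606 × 0.813555 × 1.90066 = 19.1131 kN.

F ≈ 19.1 kN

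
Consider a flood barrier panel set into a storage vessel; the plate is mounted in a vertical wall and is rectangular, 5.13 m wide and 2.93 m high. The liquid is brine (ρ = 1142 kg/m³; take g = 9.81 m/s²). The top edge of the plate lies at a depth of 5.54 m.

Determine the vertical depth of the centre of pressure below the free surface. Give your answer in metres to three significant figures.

γ = ρg = 1142 × 9.81 / 1000 = 11.20302 kN/m³.
The centroid lies 2.93/2 = 1.465 m below the top edge, so the centroid depth is h_c = 5.54 + 1.465 = 7.005 m.
A = 5.13 × 2.93 = 15.0309 m².
Resultant F = γ·h_c·A = 11.20302 × 7.005 × 15.0309 = 1179.58 kN.
I_c = b·h³/12 = 5.13 × 2.93³/12 = 10.7532 m⁴.
Centre of pressure: y_p = y_c + I_c/(y_c·A) = 7.005 + 10.7532/(7.005 × 15.0309) = 7.005 + 0.102128 = 7.10713 m along the plane.

h_p = 7.11 m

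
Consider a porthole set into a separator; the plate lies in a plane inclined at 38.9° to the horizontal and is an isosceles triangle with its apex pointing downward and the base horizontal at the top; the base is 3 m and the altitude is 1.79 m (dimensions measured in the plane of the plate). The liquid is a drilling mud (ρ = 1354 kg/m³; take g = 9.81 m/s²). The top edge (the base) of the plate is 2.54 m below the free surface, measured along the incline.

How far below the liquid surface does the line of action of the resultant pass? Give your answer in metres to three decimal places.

h_p = 2.005 m

γ = ρg = 1354 × 9.81 / 1000 = 13.28274 kN/m³.
Let θ = 38.9° be the plate's angle to the horizontal; measure y along the incline from where the plane meets the free surface. Vertical depth h = y·sinθ with sinθ = 0.627963.
With the apex down, the centroid sits h/3 = 1.79/3 = 0.596667 m below the base (the top edge), so y_c = 2.54 + 0.596667 = 3.13667 m and h_c = 3.13667 × 0.627963 = 1.96971 m.
A = ½ × 3 × 1.79 = 2.685 m².
Resultant F = γ·h_c·A = 13.28274 × 1.96971 × 2.685 = 70.248 kN.
I_c = b·h³/36 = 3 × 1.79³/36 = 0.477945 m⁴.
Centre of pressure: y_p = y_c + I_c/(y_c·A) = 3.13667 + 0.477945/(3.13667 × 2.685) = 3.13667 + 0.0567499 = 3.19342 m along the plane.
Vertically, h_p = y_p·sinθ = 3.19342 × 0.627963 = 2.00535 m.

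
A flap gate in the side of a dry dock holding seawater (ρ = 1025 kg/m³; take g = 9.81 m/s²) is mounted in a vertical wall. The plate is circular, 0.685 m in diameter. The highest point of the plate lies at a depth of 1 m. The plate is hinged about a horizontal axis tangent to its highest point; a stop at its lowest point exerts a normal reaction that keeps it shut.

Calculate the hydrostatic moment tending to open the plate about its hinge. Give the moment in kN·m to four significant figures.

γ = ρg = 1025 × 9.81 / 1000 = 10.05525 kN/m³.
The centroid is at the centre, 0.3425 m below the top of the plate, so the centroid depth is h_c = 1 + 0.3425 = 1.3425 m.
A = π(0.3425)² = 0.368528 m².
Resultant F = γ·h_c·A = 10.05525 × 1.3425 × 0.368528 = 4.97482 kN.
I_c = πr⁴/4 = π × 0.3425⁴/4 = 0.0108077 m⁴.
Centre of pressure: y_p = y_c + I_c/(y_c·A) = 1.3425 + 0.0108077/(1.3425 × 0.368528) = 1.3425 + 0.0218448 = 1.36434 m along the plane.
The resultant acts 0.3425 + 0.0218448 = 0.364345 m (along the plate) below the hinge at the top edge, so the moment about the hinge is M = F × 0.364345 = 4.97482 × 0.364345 = 1.81255 kN·m.

M ≈ 1.813 kN·m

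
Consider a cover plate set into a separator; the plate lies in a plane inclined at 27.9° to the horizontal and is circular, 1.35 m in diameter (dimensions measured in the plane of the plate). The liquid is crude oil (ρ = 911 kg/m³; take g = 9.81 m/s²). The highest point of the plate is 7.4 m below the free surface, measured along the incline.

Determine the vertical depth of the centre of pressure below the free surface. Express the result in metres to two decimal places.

h_p = 3.79 m

γ = ρg = 911 × 9.81 / 1000 = 8.93691 kN/m³.
Let θ = 27.9° be the plate's angle to the horizontal; measure y along the incline from where the plane meets the free surface. Vertical depth h = y·sinθ with sinθ = 0.467930.
The centroid is at the centre, 0.675 m below the top of the plate, so y_c = 7.4 + 0.675 = 8.075 m and h_c = 8.075 × 0.467930 = 3.77853 m.
A = π(0.675)² = 1.43139 m².
Resultant F = γ·h_c·A = 8.93691 × 3.77853 × 1.43139 = 48.3357 kN.
I_c = πr⁴/4 = π × 0.675⁴/4 = 0.163044 m⁴.
Centre of pressure: y_p = y_c + I_c/(y_c·A) = 8.075 + 0.163044/(8.075 × 1.43139) = 8.075 + 0.014106 = 8.08911 m along the plane.
Vertically, h_p = y_p·sinθ = 8.08911 × 0.467930 = 3.78514 m.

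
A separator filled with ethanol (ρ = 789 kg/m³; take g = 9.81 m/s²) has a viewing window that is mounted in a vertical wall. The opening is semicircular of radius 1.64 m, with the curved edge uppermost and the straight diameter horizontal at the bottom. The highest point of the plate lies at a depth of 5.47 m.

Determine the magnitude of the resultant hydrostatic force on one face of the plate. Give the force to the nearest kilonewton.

γ = ρg = 789 × 9.81 / 1000 = 7.74009 kN/m³.
The centroid lies 4r/(3π) = 0.696038 m above the diameter, so r − 4r/(3π) = 1.64 − 0.696038 = 0.943962 m below the topmost point, so the centroid depth is h_c = 5.47 + 0.943962 = 6.41396 m.
A = πr²/2 = π × 1.64²/2 = 4.22481 m².
Resultant F = γ·h_c·A = 7.74009 × 6.41396 × 4.22481 = 209.739 kN.

F ≈ 210 kN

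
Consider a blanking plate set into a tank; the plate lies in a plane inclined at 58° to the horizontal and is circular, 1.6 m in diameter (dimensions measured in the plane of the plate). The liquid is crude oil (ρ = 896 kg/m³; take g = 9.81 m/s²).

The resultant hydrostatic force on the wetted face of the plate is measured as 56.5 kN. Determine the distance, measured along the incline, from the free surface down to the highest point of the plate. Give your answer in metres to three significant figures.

γ = ρg = 896 × 9.81 / 1000 = 8.78976 kN/m³.
A = π(0.8)² = 2.01062 m².
From F = γ·h_c·A, the centroid depth is h_c = 56.5/(8.78976 × 2.01062) = 3.19699 m.
Let θ = 58° be the plate's angle to the horizontal; measure y along the incline from where the plane meets the free surface. Vertical depth h = y·sinθ with sinθ = 0.848048.
Along the incline, y_c = h_c/sinθ = 3.19699/0.848048 = 3.76982 m.
The centroid is at the centre, 0.8 m below the top of the plate, so the highest point sits at y_top = 3.76982 − 0.8 = 2.96982 m along the incline.

y_top ≈ 2.97 m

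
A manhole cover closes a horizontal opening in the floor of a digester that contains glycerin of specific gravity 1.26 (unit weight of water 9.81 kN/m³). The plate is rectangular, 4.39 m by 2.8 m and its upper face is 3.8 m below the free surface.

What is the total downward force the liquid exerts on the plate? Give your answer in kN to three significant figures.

γ = 1.26 × 9.81 = 12.3606 kN/m³.
The plate is horizontal, so pressure is uniform at p = γ·h = 12.3606 × 3.8 = 46.9703 kN/m².
A = 4.39 × 2.8 = 12.292 m².
F = p·A = 46.9703 × 12.292 = 577.359 kN.

F ≈ 577 kN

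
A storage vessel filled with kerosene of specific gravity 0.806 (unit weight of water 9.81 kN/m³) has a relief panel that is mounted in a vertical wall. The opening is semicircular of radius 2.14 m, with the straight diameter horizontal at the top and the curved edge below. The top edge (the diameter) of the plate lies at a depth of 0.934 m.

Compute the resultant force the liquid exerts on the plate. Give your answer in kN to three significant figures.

F ≈ 105 kN

γ = 0.806 × 9.81 = 7.90686 kN/m³.
The centroid of a semicircle lies 4r/(3π) = 0.908244 m from the diameter, here below the top edge, so the centroid depth is h_c = 0.934 + 0.908244 = 1.84224 m.
A = πr²/2 = π × 2.14²/2 = 7.19362 m².
Resultant F = γ·h_c·A = 7.90686 × 1.84224 × 7.19362 = 104.785 kN.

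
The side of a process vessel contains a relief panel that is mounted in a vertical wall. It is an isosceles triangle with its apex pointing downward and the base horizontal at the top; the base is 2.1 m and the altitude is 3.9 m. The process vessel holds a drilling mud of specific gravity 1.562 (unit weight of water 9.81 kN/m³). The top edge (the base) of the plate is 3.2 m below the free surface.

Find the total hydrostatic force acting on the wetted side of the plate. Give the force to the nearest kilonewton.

F ≈ 282 kN

γ = 1.562 × 9.81 = 15.32322 kN/m³.
With the apex down, the centroid sits h/3 = 3.9/3 = 1.3 m below the base (the top edge), so the centroid depth is h_c = 3.2 + 1.3 = 4.5 m.
A = ½ × 2.1 × 3.9 = 4.095 m².
Resultant F = γ·h_c·A = 15.32322 × 4.5 × 4.095 = 282.369 kN.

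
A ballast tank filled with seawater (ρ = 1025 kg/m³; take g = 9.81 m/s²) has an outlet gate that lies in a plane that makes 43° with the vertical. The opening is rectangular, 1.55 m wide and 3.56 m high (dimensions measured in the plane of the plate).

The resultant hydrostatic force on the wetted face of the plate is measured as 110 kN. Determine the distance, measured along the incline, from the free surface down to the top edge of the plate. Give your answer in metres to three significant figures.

γ = ρg = 1025 × 9.81 / 1000 = 10.05525 kN/m³.
A = 1.55 × 3.56 = 5.518 m².
From F = γ·h_c·A, the centroid depth is h_c = 110/(10.05525 × 5.518) = 1.98252 m.
The plate makes 43° with the vertical, i.e. θ = 90° − 43° = 47° to the horizontal. Measuring y along the incline from the free-surface line, vertical depth h = y·sinθ with sinθ = 0.731354.
Along the incline, y_c = h_c/sinθ = 1.98252/0.731354 = 2.71075 m.
The centroid lies 3.56/2 = 1.78 m below the top edge, so the top edge sits at y_top = 2.71075 − 1.78 = 0.93075 m along the incline.

y_top ≈ 0.931 m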